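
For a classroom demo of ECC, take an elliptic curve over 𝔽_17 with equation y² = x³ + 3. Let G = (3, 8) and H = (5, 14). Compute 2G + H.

(4, 4)

First 2G:
Repeated addition: build up to 2G.
2G: tangent at (3, 8): λ = (3·3² + 0)/(2·8) ≡ 10/16. 16⁻¹ ≡ 16 (mod 17), so λ ≡ 10·16 ≡ 7.
  x = λ² - 3 - 3 = 49 - 6 ≡ 9; y = λ·(3 - 9) - 8 ≡ 1. → (9, 1)
2G = (9, 1).
Finally 2G + H:
(9, 1) + (5, 14). λ = (14 - 1)/(5 - 9) ≡ 13/13 mod 17. 13⁻¹ ≡ 4 (mod 17) since 13·4 = 52 ≡ 1, so λ ≡ 1.
  x = λ² - 9 - 5 = 1 - 14 ≡ 4; y = λ·(9 - 4) - 1 ≡ 4. → (4, 4)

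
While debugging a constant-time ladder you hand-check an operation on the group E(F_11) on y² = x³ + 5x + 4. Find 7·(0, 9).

(0, 2)

Write Q = (0, 9).
Double-and-add on 7 = (111)₂. Start with Q = (0, 9) for the leading 1-bit.
double: tangent at (0, 9): λ = (3·0² + 5)/(2·9) ≡ 5/7. 7⁻¹ ≡ 8 (mod 11) since 7·8 = 56 ≡ 1, so λ ≡ 5·8 ≡ 7.
  x = λ² - 0 - 0 = 49 - 0 ≡ 5; y = λ·(0 - 5) - 9 ≡ 0. → (5, 0)
add Q: (5, 0) + (0, 9). λ = (9 - 0)/(0 - 5) ≡ 9/6 mod 11. 6⁻¹ ≡ 2 (mod 11), so λ ≡ 7.
  x = λ² - 5 - 0 = 49 - 5 ≡ 0; y = λ·(5 - 0) - 0 ≡ 2. → (0, 2)
double: tangent at (0, 2): λ = (3·0² + 5)/(2·2) ≡ 5/4. 4⁻¹ ≡ 3 (mod 11) since 4·3 = 12 ≡ 1, so λ ≡ 5·3 ≡ 4.
  x = λ² - 0 - 0 = 16 - 0 ≡ 5; y = λ·(0 - 5) - 2 ≡ 0. → (5, 0)
add Q: (5, 0) + (0, 9). λ = (9 - 0)/(0 - 5) ≡ 9/6 mod 11. 6⁻¹ ≡ 2 (mod 11), so λ ≡ 7.
  x = λ² - 5 - 0 = 49 - 5 ≡ 0; y = λ·(5 - 0) - 0 ≡ 2. → (0, 2)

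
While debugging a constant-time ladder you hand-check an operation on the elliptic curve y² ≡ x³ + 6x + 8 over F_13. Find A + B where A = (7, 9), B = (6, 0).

(3, 1)

(7, 9) + (6, 0). λ = (0 - 9)/(6 - 7) ≡ 4/12 mod 13. 12⁻¹ ≡ 12 (mod 13) since 12·12 = 144 ≡ 1, so λ ≡ 9.
  x = λ² - 7 - 6 = 81 - 13 ≡ 3; y = λ·(7 - 3) - 9 ≡ 1. → (3, 1)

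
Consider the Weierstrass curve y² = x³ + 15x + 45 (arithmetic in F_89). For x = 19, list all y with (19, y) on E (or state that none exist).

43, 46

x³ + 15x + 45 = 7189 ≡ 69 (mod 89).
Square roots of 69 mod 89: 43 and 46 (since 43² = 1849 ≡ 69).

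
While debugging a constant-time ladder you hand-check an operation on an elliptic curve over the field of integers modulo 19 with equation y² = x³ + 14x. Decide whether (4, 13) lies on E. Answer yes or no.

no

y² = 13² ≡ 17; x³ + 14x + 0 = 120 ≡ 6 (mod 19). 17 ≠ 6.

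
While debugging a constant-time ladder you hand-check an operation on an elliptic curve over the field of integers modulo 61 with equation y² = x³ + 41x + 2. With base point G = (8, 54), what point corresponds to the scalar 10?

(31, 36)

Double-and-add on 10 = (1010)₂. Start with G = (8, 54) for the leading 1-bit.
double: tangent at (8, 54): λ = (3·8² + 41)/(2·54) ≡ 50/47. 47⁻¹ ≡ 13 (mod 61) since 47·13 = 611 ≡ 1, so λ ≡ 50·13 ≡ 40.
  x = λ² - 8 - 8 = 1600 - 16 ≡ 59; y = λ·(8 - 59) - 54 ≡ 41. → (59, 41)
double: tangent at (59, 41): λ = (3·59² + 41)/(2·41) ≡ 53/21. 21⁻¹ ≡ 32 (mod 61) since 21·32 = 672 ≡ 1, so λ ≡ 53·32 ≡ 49.
  x = λ² - 59 - 59 = 2401 - 118 ≡ 26; y = λ·(59 - 26) - 41 ≡ 51. → (26, 51)
add G: (26, 51) + (8, 54). λ = (54 - 51)/(8 - 26) ≡ 3/43 mod 61. 43⁻¹ ≡ 44 (mod 61), so λ ≡ 10.
  x = λ² - 26 - 8 = 100 - 34 ≡ 5; y = λ·(26 - 5) - 51 ≡ 37. → (5, 37)
double: tangent at (5, 37): λ = (3·5² + 41)/(2·37) ≡ 55/13. 13⁻¹ ≡ 47 (mod 61) since 13·47 = 611 ≡ 1, so λ ≡ 55·47 ≡ 23.
  x = λ² - 5 - 5 = 529 - 10 ≡ 31; y = λ·(5 - 31) - 37 ≡ 36. → (31, 36)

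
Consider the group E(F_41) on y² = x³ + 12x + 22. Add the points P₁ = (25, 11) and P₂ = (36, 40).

(31, 3)

(25, 11) + (36, 40). λ = (40 - 11)/(36 - 25) ≡ 29/11 mod 41. 11⁻¹ ≡ 15 (mod 41), so λ ≡ 25.
  x = λ² - 25 - 36 = 625 - 61 ≡ 31; y = λ·(25 - 31) - 11 ≡ 3. → (31, 3)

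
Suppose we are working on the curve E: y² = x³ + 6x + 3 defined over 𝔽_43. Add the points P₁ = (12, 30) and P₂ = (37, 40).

(32, 5)

(12, 30) + (37, 40). λ = (40 - 30)/(37 - 12) ≡ 10/25 mod 43. 25⁻¹ ≡ 31 (mod 43) since 25·31 = 775 ≡ 1, so λ ≡ 9.
  x = λ² - 12 - 37 = 81 - 49 ≡ 32; y = λ·(12 - 32) - 30 ≡ 5. → (32, 5)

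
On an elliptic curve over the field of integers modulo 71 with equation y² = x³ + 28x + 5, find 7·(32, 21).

Write Q = (32, 21).
Double-and-add on 7 = (111)₂. Start with Q = (32, 21) for the leading 1-bit.
double: tangent at (32, 21): λ = (3·32² + 28)/(2·21) ≡ 47/42. 42⁻¹ ≡ 22 (mod 71), so λ ≡ 47·22 ≡ 40.
  x = λ² - 32 - 32 = 1600 - 64 ≡ 45; y = λ·(32 - 45) - 21 ≡ 27. → (45, 27)
add Q: (45, 27) + (32, 21). λ = (21 - 27)/(32 - 45) ≡ 65/58 mod 71. 58⁻¹ ≡ 60 (mod 71) since 58·60 = 3480 ≡ 1, so λ ≡ 66.
  x = λ² - 45 - 32 = 4356 - 77 ≡ 19; y = λ·(45 - 19) - 27 ≡ 56. → (19, 56)
double: tangent at (19, 56): λ = (3·19² + 28)/(2·56) ≡ 46/41. 41⁻¹ ≡ 26 (mod 71) since 41·26 = 1066 ≡ 1, so λ ≡ 46·26 ≡ 60.
  x = λ² - 19 - 19 = 3600 - 38 ≡ 12; y = λ·(19 - 12) - 56 ≡ 9. → (12, 9)
add Q: (12, 9) + (32, 21). λ = (21 - 9)/(32 - 12) ≡ 12/20 mod 71. 20⁻¹ ≡ 32 (mod 71), so λ ≡ 29.
  x = λ² - 12 - 32 = 841 - 44 ≡ 16; y = λ·(12 - 16) - 9 ≡ 17. → (16, 17)

(16, 17)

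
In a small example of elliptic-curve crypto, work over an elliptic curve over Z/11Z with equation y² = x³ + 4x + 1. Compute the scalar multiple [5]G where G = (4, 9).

Double-and-add on 5 = (101)₂. Start with G = (4, 9) for the leading 1-bit.
double: tangent at (4, 9): λ = (3·4² + 4)/(2·9) ≡ 8/7. 7⁻¹ ≡ 8 (mod 11), so λ ≡ 8·8 ≡ 9.
  x = λ² - 4 - 4 = 81 - 8 ≡ 7; y = λ·(4 - 7) - 9 ≡ 8. → (7, 8)
double: tangent at (7, 8): λ = (3·7² + 4)/(2·8) ≡ 8/5. 5⁻¹ ≡ 9 (mod 11) since 5·9 = 45 ≡ 1, so λ ≡ 8·9 ≡ 6.
  x = λ² - 7 - 7 = 36 - 14 ≡ 0; y = λ·(7 - 0) - 8 ≡ 1. → (0, 1)
add G: (0, 1) + (4, 9). λ = (9 - 1)/(4 - 0) ≡ 8/4 mod 11. 4⁻¹ ≡ 3 (mod 11) since 4·3 = 12 ≡ 1, so λ ≡ 2.
  x = λ² - 0 - 4 = 4 - 4 ≡ 0; y = λ·(0 - 0) - 1 ≡ 10. → (0, 10)

(0, 10)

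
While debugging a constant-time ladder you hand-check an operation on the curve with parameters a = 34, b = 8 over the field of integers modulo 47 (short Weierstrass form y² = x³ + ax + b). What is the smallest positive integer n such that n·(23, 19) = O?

5

2P: tangent at (23, 19): λ = (3·23² + 34)/(2·19) ≡ 23/38. 38⁻¹ ≡ 26 (mod 47), so λ ≡ 23·26 ≡ 34.
  x = λ² - 23 - 23 = 1156 - 46 ≡ 29; y = λ·(23 - 29) - 19 ≡ 12. → (29, 12)
3P: (29, 12) + (23, 19). λ = (19 - 12)/(23 - 29) ≡ 7/41 mod 47. 41⁻¹ ≡ 39 (mod 47) since 41·39 = 1599 ≡ 1, so λ ≡ 38.
  x = λ² - 29 - 23 = 1444 - 52 ≡ 29; y = λ·(29 - 29) - 12 ≡ 35. → (29, 35)
4P: (29, 35) + (23, 19). λ = (19 - 35)/(23 - 29) ≡ 31/41 mod 47. 41⁻¹ ≡ 39 (mod 47), so λ ≡ 34.
  x = λ² - 29 - 23 = 1156 - 52 ≡ 23; y = λ·(29 - 23) - 35 ≡ 28. → (23, 28)
5P: (23, 28) + (23, 19): same x and y₁ ≡ -y₂, so the sum is O.
5P = O, so the order is 5.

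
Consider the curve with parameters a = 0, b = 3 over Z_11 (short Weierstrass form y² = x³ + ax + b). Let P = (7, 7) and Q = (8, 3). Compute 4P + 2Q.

(7, 4)

First 4P:
Double-and-add on 4 = (100)₂. Start with P = (7, 7) for the leading 1-bit.
double: tangent at (7, 7): λ = (3·7² + 0)/(2·7) ≡ 4/3. 3⁻¹ ≡ 4 (mod 11), so λ ≡ 4·4 ≡ 5.
  x = λ² - 7 - 7 = 25 - 14 ≡ 0; y = λ·(7 - 0) - 7 ≡ 6. → (0, 6)
double: tangent at (0, 6): λ = (3·0² + 0)/(2·6) ≡ 0/1. 1⁻¹ ≡ 1 (mod 11) since 1·1 = 1 ≡ 1, so λ ≡ 0·1 ≡ 0.
  x = λ² - 0 - 0 = 0 - 0 ≡ 0; y = λ·(0 - 0) - 6 ≡ 5. → (0, 5)
4P = (0, 5).
Next 2Q:
Repeated addition: build up to 2Q.
2Q: tangent at (8, 3): λ = (3·8² + 0)/(2·3) ≡ 5/6. 6⁻¹ ≡ 2 (mod 11), so λ ≡ 5·2 ≡ 10.
  x = λ² - 8 - 8 = 100 - 16 ≡ 7; y = λ·(8 - 7) - 3 ≡ 7. → (7, 7)
2Q = (7, 7).
Finally 4P + 2Q:
(0, 5) + (7, 7). λ = (7 - 5)/(7 - 0) ≡ 2/7 mod 11. 7⁻¹ ≡ 8 (mod 11), so λ ≡ 5.
  x = λ² - 0 - 7 = 25 - 7 ≡ 7; y = λ·(0 - 7) - 5 ≡ 4. → (7, 4)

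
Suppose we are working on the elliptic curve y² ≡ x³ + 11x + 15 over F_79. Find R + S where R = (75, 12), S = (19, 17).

(7, 44)

(75, 12) + (19, 17). λ = (17 - 12)/(19 - 75) ≡ 5/23 mod 79. 23⁻¹ ≡ 55 (mod 79) since 23·55 = 1265 ≡ 1, so λ ≡ 38.
  x = λ² - 75 - 19 = 1444 - 94 ≡ 7; y = λ·(75 - 7) - 12 ≡ 44. → (7, 44)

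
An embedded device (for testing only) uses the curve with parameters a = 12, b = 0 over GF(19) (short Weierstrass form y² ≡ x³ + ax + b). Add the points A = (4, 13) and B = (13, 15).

(4, 13) + (13, 15). λ = (15 - 13)/(13 - 4) ≡ 2/9 mod 19. 9⁻¹ ≡ 17 (mod 19), so λ ≡ 15.
  x = λ² - 4 - 13 = 225 - 17 ≡ 18; y = λ·(4 - 18) - 13 ≡ 5. → (18, 5)

(18, 5)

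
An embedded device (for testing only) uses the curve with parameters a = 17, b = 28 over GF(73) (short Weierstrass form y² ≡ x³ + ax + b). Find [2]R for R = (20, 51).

(52, 51)

tangent at (20, 51): λ = (3·20² + 17)/(2·51) ≡ 49/29. 29⁻¹ ≡ 68 (mod 73) since 29·68 = 1972 ≡ 1, so λ ≡ 49·68 ≡ 47.
  x = λ² - 20 - 20 = 2209 - 40 ≡ 52; y = λ·(20 - 52) - 51 ≡ 51. → (52, 51)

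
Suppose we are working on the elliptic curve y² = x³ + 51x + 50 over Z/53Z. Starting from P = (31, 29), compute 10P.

Repeated addition: build up to 10P.
2P: tangent at (31, 29): λ = (3·31² + 51)/(2·29) ≡ 19/5. 5⁻¹ ≡ 32 (mod 53), so λ ≡ 19·32 ≡ 25.
  x = λ² - 31 - 31 = 625 - 62 ≡ 33; y = λ·(31 - 33) - 29 ≡ 27. → (33, 27)
3P: (33, 27) + (31, 29). λ = (29 - 27)/(31 - 33) ≡ 2/51 mod 53. 51⁻¹ ≡ 26 (mod 53), so λ ≡ 52.
  x = λ² - 33 - 31 = 2704 - 64 ≡ 43; y = λ·(33 - 43) - 27 ≡ 36. → (43, 36)
4P: (43, 36) + (31, 29). λ = (29 - 36)/(31 - 43) ≡ 46/41 mod 53. 41⁻¹ ≡ 22 (mod 53), so λ ≡ 5.
  x = λ² - 43 - 31 = 25 - 74 ≡ 4; y = λ·(43 - 4) - 36 ≡ 0. → (4, 0)
5P: (4, 0) + (31, 29). λ = (29 - 0)/(31 - 4) ≡ 29/27 mod 53. 27⁻¹ ≡ 2 (mod 53), so λ ≡ 5.
  x = λ² - 4 - 31 = 25 - 35 ≡ 43; y = λ·(4 - 43) - 0 ≡ 17. → (43, 17)
6P: (43, 17) + (31, 29). λ = (29 - 17)/(31 - 43) ≡ 12/41 mod 53. 41⁻¹ ≡ 22 (mod 53), so λ ≡ 52.
  x = λ² - 43 - 31 = 2704 - 74 ≡ 33; y = λ·(43 - 33) - 17 ≡ 26. → (33, 26)
7P: (33, 26) + (31, 29). λ = (29 - 26)/(31 - 33) ≡ 3/51 mod 53. 51⁻¹ ≡ 26 (mod 53) since 51·26 = 1326 ≡ 1, so λ ≡ 25.
  x = λ² - 33 - 31 = 625 - 64 ≡ 31; y = λ·(33 - 31) - 26 ≡ 24. → (31, 24)
8P: (31, 24) + (31, 29): same x and y₁ ≡ -y₂, so the sum is ∞.
9P: ∞ + (31, 29) = (31, 29) (identity).
10P: tangent at (31, 29): λ = (3·31² + 51)/(2·29) ≡ 19/5. 5⁻¹ ≡ 32 (mod 53) since 5·32 = 160 ≡ 1, so λ ≡ 19·32 ≡ 25.
  x = λ² - 31 - 31 = 625 - 62 ≡ 33; y = λ·(31 - 33) - 29 ≡ 27. → (33, 27)

(33, 27)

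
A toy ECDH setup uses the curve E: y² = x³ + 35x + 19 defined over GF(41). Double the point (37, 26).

tangent at (37, 26): λ = (3·37² + 35)/(2·26) ≡ 1/11. 11⁻¹ ≡ 15 (mod 41), so λ ≡ 1·15 ≡ 15.
  x = λ² - 37 - 37 = 225 - 74 ≡ 28; y = λ·(37 - 28) - 26 ≡ 27. → (28, 27)

(28, 27)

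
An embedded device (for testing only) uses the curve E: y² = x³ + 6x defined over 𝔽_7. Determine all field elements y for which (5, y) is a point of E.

1, 6

x³ + 6x + 0 = 155 ≡ 1 (mod 7).
Square roots of 1 mod 7: 1 and 6 (since 1² = 1 ≡ 1).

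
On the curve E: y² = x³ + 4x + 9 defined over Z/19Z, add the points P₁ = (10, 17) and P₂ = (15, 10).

(18, 17)

(10, 17) + (15, 10). λ = (10 - 17)/(15 - 10) ≡ 12/5 mod 19. 5⁻¹ ≡ 4 (mod 19), so λ ≡ 10.
  x = λ² - 10 - 15 = 100 - 25 ≡ 18; y = λ·(10 - 18) - 17 ≡ 17. → (18, 17)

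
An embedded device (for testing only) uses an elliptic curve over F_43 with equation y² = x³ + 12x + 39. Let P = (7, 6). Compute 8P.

Double-and-add on 8 = (1000)₂. Start with P = (7, 6) for the leading 1-bit.
double: tangent at (7, 6): λ = (3·7² + 12)/(2·6) ≡ 30/12. 12⁻¹ ≡ 18 (mod 43) since 12·18 = 216 ≡ 1, so λ ≡ 30·18 ≡ 24.
  x = λ² - 7 - 7 = 576 - 14 ≡ 3; y = λ·(7 - 3) - 6 ≡ 4. → (3, 4)
double: tangent at (3, 4): λ = (3·3² + 12)/(2·4) ≡ 39/8. 8⁻¹ ≡ 27 (mod 43) since 8·27 = 216 ≡ 1, so λ ≡ 39·27 ≡ 21.
  x = λ² - 3 - 3 = 441 - 6 ≡ 5; y = λ·(3 - 5) - 4 ≡ 40. → (5, 40)
double: tangent at (5, 40): λ = (3·5² + 12)/(2·40) ≡ 1/37. 37⁻¹ ≡ 7 (mod 43), so λ ≡ 1·7 ≡ 7.
  x = λ² - 5 - 5 = 49 - 10 ≡ 39; y = λ·(5 - 39) - 40 ≡ 23. → (39, 23)

(39, 23)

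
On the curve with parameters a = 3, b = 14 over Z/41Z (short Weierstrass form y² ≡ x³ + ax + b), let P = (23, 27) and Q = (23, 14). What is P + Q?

The two points share x = 23 and their y-coordinates satisfy 27 + 14 ≡ 0 (mod 41), so they are inverses. Their sum is O.

O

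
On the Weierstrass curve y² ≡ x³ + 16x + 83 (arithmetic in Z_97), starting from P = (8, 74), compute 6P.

Repeated addition: build up to 6P.
2P: tangent at (8, 74): λ = (3·8² + 16)/(2·74) ≡ 14/51. 51⁻¹ ≡ 78 (mod 97), so λ ≡ 14·78 ≡ 25.
  x = λ² - 8 - 8 = 625 - 16 ≡ 27; y = λ·(8 - 27) - 74 ≡ 33. → (27, 33)
3P: (27, 33) + (8, 74). λ = (74 - 33)/(8 - 27) ≡ 41/78 mod 97. 78⁻¹ ≡ 51 (mod 97), so λ ≡ 54.
  x = λ² - 27 - 8 = 2916 - 35 ≡ 68; y = λ·(27 - 68) - 33 ≡ 81. → (68, 81)
4P: (68, 81) + (8, 74). λ = (74 - 81)/(8 - 68) ≡ 90/37 mod 97. 37⁻¹ ≡ 21 (mod 97), so λ ≡ 47.
  x = λ² - 68 - 8 = 2209 - 76 ≡ 96; y = λ·(68 - 96) - 81 ≡ 58. → (96, 58)
5P: (96, 58) + (8, 74). λ = (74 - 58)/(8 - 96) ≡ 16/9 mod 97. 9⁻¹ ≡ 54 (mod 97), so λ ≡ 88.
  x = λ² - 96 - 8 = 7744 - 104 ≡ 74; y = λ·(96 - 74) - 58 ≡ 35. → (74, 35)
6P: (74, 35) + (8, 74). λ = (74 - 35)/(8 - 74) ≡ 39/31 mod 97. 31⁻¹ ≡ 72 (mod 97) since 31·72 = 2232 ≡ 1, so λ ≡ 92.
  x = λ² - 74 - 8 = 8464 - 82 ≡ 40; y = λ·(74 - 40) - 35 ≡ 86. → (40, 86)

(40, 86)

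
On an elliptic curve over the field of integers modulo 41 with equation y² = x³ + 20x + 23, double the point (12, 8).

tangent at (12, 8): λ = (3·12² + 20)/(2·8) ≡ 1/16. 16⁻¹ ≡ 18 (mod 41), so λ ≡ 1·18 ≡ 18.
  x = λ² - 12 - 12 = 324 - 24 ≡ 13; y = λ·(12 - 13) - 8 ≡ 15. → (13, 15)

(13, 15)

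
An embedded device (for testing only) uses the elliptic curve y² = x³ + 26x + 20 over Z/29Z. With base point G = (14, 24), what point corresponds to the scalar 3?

(21, 5)

Repeated addition: build up to 3G.
2G: tangent at (14, 24): λ = (3·14² + 26)/(2·24) ≡ 5/19. 19⁻¹ ≡ 26 (mod 29), so λ ≡ 5·26 ≡ 14.
  x = λ² - 14 - 14 = 196 - 28 ≡ 23; y = λ·(14 - 23) - 24 ≡ 24. → (23, 24)
3G: (23, 24) + (14, 24). λ = (24 - 24)/(14 - 23) ≡ 0/20 mod 29. 20⁻¹ ≡ 16 (mod 29), so λ ≡ 0.
  x = λ² - 23 - 14 = 0 - 37 ≡ 21; y = λ·(23 - 21) - 24 ≡ 5. → (21, 5)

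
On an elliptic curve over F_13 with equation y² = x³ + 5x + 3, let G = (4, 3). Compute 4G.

Double-and-add on 4 = (100)₂. Start with G = (4, 3) for the leading 1-bit.
double: tangent at (4, 3): λ = (3·4² + 5)/(2·3) ≡ 1/6. 6⁻¹ ≡ 11 (mod 13), so λ ≡ 1·11 ≡ 11.
  x = λ² - 4 - 4 = 121 - 8 ≡ 9; y = λ·(4 - 9) - 3 ≡ 7. → (9, 7)
double: tangent at (9, 7): λ = (3·9² + 5)/(2·7) ≡ 1/1. 1⁻¹ ≡ 1 (mod 13), so λ ≡ 1·1 ≡ 1.
  x = λ² - 9 - 9 = 1 - 18 ≡ 9; y = λ·(9 - 9) - 7 ≡ 6. → (9, 6)

(9, 6)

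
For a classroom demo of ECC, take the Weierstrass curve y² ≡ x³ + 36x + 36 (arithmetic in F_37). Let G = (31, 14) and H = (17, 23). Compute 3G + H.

(36, 6)

First 3G:
Repeated addition: build up to 3G.
2G: tangent at (31, 14): λ = (3·31² + 36)/(2·14) ≡ 33/28. 28⁻¹ ≡ 4 (mod 37) since 28·4 = 112 ≡ 1, so λ ≡ 33·4 ≡ 21.
  x = λ² - 31 - 31 = 441 - 62 ≡ 9; y = λ·(31 - 9) - 14 ≡ 4. → (9, 4)
3G: (9, 4) + (31, 14). λ = (14 - 4)/(31 - 9) ≡ 10/22 mod 37. 22⁻¹ ≡ 32 (mod 37) since 22·32 = 704 ≡ 1, so λ ≡ 24.
  x = λ² - 9 - 31 = 576 - 40 ≡ 18; y = λ·(9 - 18) - 4 ≡ 2. → (18, 2)
3G = (18, 2).
Finally 3G + H:
(18, 2) + (17, 23). λ = (23 - 2)/(17 - 18) ≡ 21/36 mod 37. 36⁻¹ ≡ 36 (mod 37), so λ ≡ 16.
  x = λ² - 18 - 17 = 256 - 35 ≡ 36; y = λ·(18 - 36) - 2 ≡ 6. → (36, 6)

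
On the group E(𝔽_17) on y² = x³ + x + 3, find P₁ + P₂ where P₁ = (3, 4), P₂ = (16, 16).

(7, 8)

(3, 4) + (16, 16). λ = (16 - 4)/(16 - 3) ≡ 12/13 mod 17. 13⁻¹ ≡ 4 (mod 17) since 13·4 = 52 ≡ 1, so λ ≡ 14.
  x = λ² - 3 - 16 = 196 - 19 ≡ 7; y = λ·(3 - 7) - 4 ≡ 8. → (7, 8)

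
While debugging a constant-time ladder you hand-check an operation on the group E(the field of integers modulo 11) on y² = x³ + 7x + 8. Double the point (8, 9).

tangent at (8, 9): λ = (3·8² + 7)/(2·9) ≡ 1/7. 7⁻¹ ≡ 8 (mod 11), so λ ≡ 1·8 ≡ 8.
  x = λ² - 8 - 8 = 64 - 16 ≡ 4; y = λ·(8 - 4) - 9 ≡ 1. → (4, 1)

(4, 1)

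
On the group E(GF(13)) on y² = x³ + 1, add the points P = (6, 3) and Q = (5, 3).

(6, 3) + (5, 3). λ = (3 - 3)/(5 - 6) ≡ 0/12 mod 13. 12⁻¹ ≡ 12 (mod 13), so λ ≡ 0.
  x = λ² - 6 - 5 = 0 - 11 ≡ 2; y = λ·(6 - 2) - 3 ≡ 10. → (2, 10)

(2, 10)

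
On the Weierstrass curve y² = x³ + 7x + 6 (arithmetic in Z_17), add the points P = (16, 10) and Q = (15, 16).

(16, 10) + (15, 16). λ = (16 - 10)/(15 - 16) ≡ 6/16 mod 17. 16⁻¹ ≡ 16 (mod 17), so λ ≡ 11.
  x = λ² - 16 - 15 = 121 - 31 ≡ 5; y = λ·(16 - 5) - 10 ≡ 9. → (5, 9)

(5, 9)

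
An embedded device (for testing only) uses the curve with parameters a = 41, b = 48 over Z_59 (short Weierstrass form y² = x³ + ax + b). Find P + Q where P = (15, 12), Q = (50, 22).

(15, 12) + (50, 22). λ = (22 - 12)/(50 - 15) ≡ 10/35 mod 59. 35⁻¹ ≡ 27 (mod 59) since 35·27 = 945 ≡ 1, so λ ≡ 34.
  x = λ² - 15 - 50 = 1156 - 65 ≡ 29; y = λ·(15 - 29) - 12 ≡ 43. → (29, 43)

(29, 43)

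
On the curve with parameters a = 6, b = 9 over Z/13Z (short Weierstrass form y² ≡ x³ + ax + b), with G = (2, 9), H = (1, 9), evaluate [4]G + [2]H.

(10, 4)

First 4G:
Repeated addition: build up to 4G.
2G: tangent at (2, 9): λ = (3·2² + 6)/(2·9) ≡ 5/5. 5⁻¹ ≡ 8 (mod 13) since 5·8 = 40 ≡ 1, so λ ≡ 5·8 ≡ 1.
  x = λ² - 2 - 2 = 1 - 4 ≡ 10; y = λ·(2 - 10) - 9 ≡ 9. → (10, 9)
3G: (10, 9) + (2, 9). λ = (9 - 9)/(2 - 10) ≡ 0/5 mod 13. 5⁻¹ ≡ 8 (mod 13), so λ ≡ 0.
  x = λ² - 10 - 2 = 0 - 12 ≡ 1; y = λ·(10 - 1) - 9 ≡ 4. → (1, 4)
4G: (1, 4) + (2, 9). λ = (9 - 4)/(2 - 1) ≡ 5/1 mod 13. 1⁻¹ ≡ 1 (mod 13) since 1·1 = 1 ≡ 1, so λ ≡ 5.
  x = λ² - 1 - 2 = 25 - 3 ≡ 9; y = λ·(1 - 9) - 4 ≡ 8. → (9, 8)
4G = (9, 8).
Next 2H:
Repeated addition: build up to 2H.
2H: tangent at (1, 9): λ = (3·1² + 6)/(2·9) ≡ 9/5. 5⁻¹ ≡ 8 (mod 13) since 5·8 = 40 ≡ 1, so λ ≡ 9·8 ≡ 7.
  x = λ² - 1 - 1 = 49 - 2 ≡ 8; y = λ·(1 - 8) - 9 ≡ 7. → (8, 7)
2H = (8, 7).
Finally 4G + 2H:
(9, 8) + (8, 7). λ = (7 - 8)/(8 - 9) ≡ 12/12 mod 13. 12⁻¹ ≡ 12 (mod 13), so λ ≡ 1.
  x = λ² - 9 - 8 = 1 - 17 ≡ 10; y = λ·(9 - 10) - 8 ≡ 4. → (10, 4)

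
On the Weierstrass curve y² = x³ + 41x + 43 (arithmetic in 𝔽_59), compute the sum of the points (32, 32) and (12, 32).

(32, 32) + (12, 32). λ = (32 - 32)/(12 - 32) ≡ 0/39 mod 59. 39⁻¹ ≡ 56 (mod 59) since 39·56 = 2184 ≡ 1, so λ ≡ 0.
  x = λ² - 32 - 12 = 0 - 44 ≡ 15; y = λ·(32 - 15) - 32 ≡ 27. → (15, 27)

(15, 27)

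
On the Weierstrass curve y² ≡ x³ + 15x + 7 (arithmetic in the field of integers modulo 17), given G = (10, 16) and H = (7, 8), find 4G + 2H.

First 4G:
Repeated addition: build up to 4G.
2G: tangent at (10, 16): λ = (3·10² + 15)/(2·16) ≡ 9/15. 15⁻¹ ≡ 8 (mod 17) since 15·8 = 120 ≡ 1, so λ ≡ 9·8 ≡ 4.
  x = λ² - 10 - 10 = 16 - 20 ≡ 13; y = λ·(10 - 13) - 16 ≡ 6. → (13, 6)
3G: (13, 6) + (10, 16). λ = (16 - 6)/(10 - 13) ≡ 10/14 mod 17. 14⁻¹ ≡ 11 (mod 17), so λ ≡ 8.
  x = λ² - 13 - 10 = 64 - 23 ≡ 7; y = λ·(13 - 7) - 6 ≡ 8. → (7, 8)
4G: (7, 8) + (10, 16). λ = (16 - 8)/(10 - 7) ≡ 8/3 mod 17. 3⁻¹ ≡ 6 (mod 17), so λ ≡ 14.
  x = λ² - 7 - 10 = 196 - 17 ≡ 9; y = λ·(7 - 9) - 8 ≡ 15. → (9, 15)
4G = (9, 15).
Next 2H:
Repeated addition: build up to 2H.
2H: tangent at (7, 8): λ = (3·7² + 15)/(2·8) ≡ 9/16. 16⁻¹ ≡ 16 (mod 17), so λ ≡ 9·16 ≡ 8.
  x = λ² - 7 - 7 = 64 - 14 ≡ 16; y = λ·(7 - 16) - 8 ≡ 5. → (16, 5)
2H = (16, 5).
Finally 4G + 2H:
(9, 15) + (16, 5). λ = (5 - 15)/(16 - 9) ≡ 7/7 mod 17. 7⁻¹ ≡ 5 (mod 17), so λ ≡ 1.
  x = λ² - 9 - 16 = 1 - 25 ≡ 10; y = λ·(9 - 10) - 15 ≡ 1. → (10, 1)

(10, 1)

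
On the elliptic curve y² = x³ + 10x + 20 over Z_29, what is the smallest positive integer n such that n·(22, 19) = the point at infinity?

2P: tangent at (22, 19): λ = (3·22² + 10)/(2·19) ≡ 12/9. 9⁻¹ ≡ 13 (mod 29), so λ ≡ 12·13 ≡ 11.
  x = λ² - 22 - 22 = 121 - 44 ≡ 19; y = λ·(22 - 19) - 19 ≡ 14. → (19, 14)
3P: (19, 14) + (22, 19). λ = (19 - 14)/(22 - 19) ≡ 5/3 mod 29. 3⁻¹ ≡ 10 (mod 29), so λ ≡ 21.
  x = λ² - 19 - 22 = 441 - 41 ≡ 23; y = λ·(19 - 23) - 14 ≡ 18. → (23, 18)
4P: (23, 18) + (22, 19). λ = (19 - 18)/(22 - 23) ≡ 1/28 mod 29. 28⁻¹ ≡ 28 (mod 29), so λ ≡ 28.
  x = λ² - 23 - 22 = 784 - 45 ≡ 14; y = λ·(23 - 14) - 18 ≡ 2. → (14, 2)
5P: (14, 2) + (22, 19). λ = (19 - 2)/(22 - 14) ≡ 17/8 mod 29. 8⁻¹ ≡ 11 (mod 29) since 8·11 = 88 ≡ 1, so λ ≡ 13.
  x = λ² - 14 - 22 = 169 - 36 ≡ 17; y = λ·(14 - 17) - 2 ≡ 17. → (17, 17)
6P: (17, 17) + (22, 19). λ = (19 - 17)/(22 - 17) ≡ 2/5 mod 29. 5⁻¹ ≡ 6 (mod 29) since 5·6 = 30 ≡ 1, so λ ≡ 12.
  x = λ² - 17 - 22 = 144 - 39 ≡ 18; y = λ·(17 - 18) - 17 ≡ 0. → (18, 0)
7P: (18, 0) + (22, 19). λ = (19 - 0)/(22 - 18) ≡ 19/4 mod 29. 4⁻¹ ≡ 22 (mod 29), so λ ≡ 12.
  x = λ² - 18 - 22 = 144 - 40 ≡ 17; y = λ·(18 - 17) - 0 ≡ 12. → (17, 12)
8P: (17, 12) + (22, 19). λ = (19 - 12)/(22 - 17) ≡ 7/5 mod 29. 5⁻¹ ≡ 6 (mod 29), so λ ≡ 13.
  x = λ² - 17 - 22 = 169 - 39 ≡ 14; y = λ·(17 - 14) - 12 ≡ 27. → (14, 27)
9P: (14, 27) + (22, 19). λ = (19 - 27)/(22 - 14) ≡ 21/8 mod 29. 8⁻¹ ≡ 11 (mod 29), so λ ≡ 28.
  x = λ² - 14 - 22 = 784 - 36 ≡ 23; y = λ·(14 - 23) - 27 ≡ 11. → (23, 11)
10P: (23, 11) + (22, 19). λ = (19 - 11)/(22 - 23) ≡ 8/28 mod 29. 28⁻¹ ≡ 28 (mod 29), so λ ≡ 21.
  x = λ² - 23 - 22 = 441 - 45 ≡ 19; y = λ·(23 - 19) - 11 ≡ 15. → (19, 15)
11P: (19, 15) + (22, 19). λ = (19 - 15)/(22 - 19) ≡ 4/3 mod 29. 3⁻¹ ≡ 10 (mod 29) since 3·10 = 30 ≡ 1, so λ ≡ 11.
  x = λ² - 19 - 22 = 121 - 41 ≡ 22; y = λ·(19 - 22) - 15 ≡ 10. → (22, 10)
12P: (22, 10) + (22, 19): same x and y₁ ≡ -y₂, so the sum is the point at infinity.
12P = the point at infinity, so the order is 12.

12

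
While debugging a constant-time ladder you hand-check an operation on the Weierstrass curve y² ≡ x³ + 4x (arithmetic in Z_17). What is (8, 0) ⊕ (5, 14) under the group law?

(8, 0) + (5, 14). λ = (14 - 0)/(5 - 8) ≡ 14/14 mod 17. 14⁻¹ ≡ 11 (mod 17), so λ ≡ 1.
  x = λ² - 8 - 5 = 1 - 13 ≡ 5; y = λ·(8 - 5) - 0 ≡ 3. → (5, 3)

(5, 3)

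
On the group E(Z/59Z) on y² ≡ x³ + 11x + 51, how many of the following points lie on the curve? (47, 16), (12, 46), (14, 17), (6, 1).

1

(47, 16): 16² ≡ 20, rhs ≡ 20 → on.
(12, 46): 46² ≡ 51, rhs ≡ 23 → off.
(14, 17): 17² ≡ 53, rhs ≡ 58 → off.
(6, 1): 1² ≡ 1, rhs ≡ 38 → off.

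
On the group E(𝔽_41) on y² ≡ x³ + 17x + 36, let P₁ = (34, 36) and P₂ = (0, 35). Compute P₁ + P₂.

(2, 18)

(34, 36) + (0, 35). λ = (35 - 36)/(0 - 34) ≡ 40/7 mod 41. 7⁻¹ ≡ 6 (mod 41), so λ ≡ 35.
  x = λ² - 34 - 0 = 1225 - 34 ≡ 2; y = λ·(34 - 2) - 36 ≡ 18. → (2, 18)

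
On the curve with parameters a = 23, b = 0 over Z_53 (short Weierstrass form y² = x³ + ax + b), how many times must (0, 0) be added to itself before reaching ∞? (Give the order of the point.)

2P: (0, 0) + (0, 0): same x and y₁ ≡ -y₂, so the sum is ∞.
2P = ∞, so the order is 2.

2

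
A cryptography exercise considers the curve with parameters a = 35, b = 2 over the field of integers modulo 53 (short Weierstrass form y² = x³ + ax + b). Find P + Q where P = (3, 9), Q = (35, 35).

(8, 30)

(3, 9) + (35, 35). λ = (35 - 9)/(35 - 3) ≡ 26/32 mod 53. 32⁻¹ ≡ 5 (mod 53), so λ ≡ 24.
  x = λ² - 3 - 35 = 576 - 38 ≡ 8; y = λ·(3 - 8) - 9 ≡ 30. → (8, 30)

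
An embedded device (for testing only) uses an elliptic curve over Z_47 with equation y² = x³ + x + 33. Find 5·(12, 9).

Write Q = (12, 9).
Double-and-add on 5 = (101)₂. Start with Q = (12, 9) for the leading 1-bit.
double: tangent at (12, 9): λ = (3·12² + 1)/(2·9) ≡ 10/18. 18⁻¹ ≡ 34 (mod 47), so λ ≡ 10·34 ≡ 11.
  x = λ² - 12 - 12 = 121 - 24 ≡ 3; y = λ·(12 - 3) - 9 ≡ 43. → (3, 43)
double: tangent at (3, 43): λ = (3·3² + 1)/(2·43) ≡ 28/39. 39⁻¹ ≡ 41 (mod 47), so λ ≡ 28·41 ≡ 20.
  x = λ² - 3 - 3 = 400 - 6 ≡ 18; y = λ·(3 - 18) - 43 ≡ 33. → (18, 33)
add Q: (18, 33) + (12, 9). λ = (9 - 33)/(12 - 18) ≡ 23/41 mod 47. 41⁻¹ ≡ 39 (mod 47) since 41·39 = 1599 ≡ 1, so λ ≡ 4.
  x = λ² - 18 - 12 = 16 - 30 ≡ 33; y = λ·(18 - 33) - 33 ≡ 1. → (33, 1)

(33, 1)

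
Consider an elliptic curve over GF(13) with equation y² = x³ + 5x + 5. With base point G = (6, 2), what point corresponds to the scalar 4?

(12, 5)

Repeated addition: build up to 4G.
2G: tangent at (6, 2): λ = (3·6² + 5)/(2·2) ≡ 9/4. 4⁻¹ ≡ 10 (mod 13), so λ ≡ 9·10 ≡ 12.
  x = λ² - 6 - 6 = 144 - 12 ≡ 2; y = λ·(6 - 2) - 2 ≡ 7. → (2, 7)
3G: (2, 7) + (6, 2). λ = (2 - 7)/(6 - 2) ≡ 8/4 mod 13. 4⁻¹ ≡ 10 (mod 13), so λ ≡ 2.
  x = λ² - 2 - 6 = 4 - 8 ≡ 9; y = λ·(2 - 9) - 7 ≡ 5. → (9, 5)
4G: (9, 5) + (6, 2). λ = (2 - 5)/(6 - 9) ≡ 10/10 mod 13. 10⁻¹ ≡ 4 (mod 13), so λ ≡ 1.
  x = λ² - 9 - 6 = 1 - 15 ≡ 12; y = λ·(9 - 12) - 5 ≡ 5. → (12, 5)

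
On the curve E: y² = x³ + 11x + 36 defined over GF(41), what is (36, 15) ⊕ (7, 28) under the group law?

(36, 15) + (7, 28). λ = (28 - 15)/(7 - 36) ≡ 13/12 mod 41. 12⁻¹ ≡ 24 (mod 41) since 12·24 = 288 ≡ 1, so λ ≡ 25.
  x = λ² - 36 - 7 = 625 - 43 ≡ 8; y = λ·(36 - 8) - 15 ≡ 29. → (8, 29)

(8, 29)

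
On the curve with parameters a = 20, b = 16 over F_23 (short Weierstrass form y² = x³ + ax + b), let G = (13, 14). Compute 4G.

(2, 15)

Repeated addition: build up to 4G.
2G: tangent at (13, 14): λ = (3·13² + 20)/(2·14) ≡ 21/5. 5⁻¹ ≡ 14 (mod 23), so λ ≡ 21·14 ≡ 18.
  x = λ² - 13 - 13 = 324 - 26 ≡ 22; y = λ·(13 - 22) - 14 ≡ 8. → (22, 8)
3G: (22, 8) + (13, 14). λ = (14 - 8)/(13 - 22) ≡ 6/14 mod 23. 14⁻¹ ≡ 5 (mod 23), so λ ≡ 7.
  x = λ² - 22 - 13 = 49 - 35 ≡ 14; y = λ·(22 - 14) - 8 ≡ 2. → (14, 2)
4G: (14, 2) + (13, 14). λ = (14 - 2)/(13 - 14) ≡ 12/22 mod 23. 22⁻¹ ≡ 22 (mod 23), so λ ≡ 11.
  x = λ² - 14 - 13 = 121 - 27 ≡ 2; y = λ·(14 - 2) - 2 ≡ 15. → (2, 15)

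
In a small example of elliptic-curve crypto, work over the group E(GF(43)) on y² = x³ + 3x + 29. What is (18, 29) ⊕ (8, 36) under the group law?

(18, 29) + (8, 36). λ = (36 - 29)/(8 - 18) ≡ 7/33 mod 43. 33⁻¹ ≡ 30 (mod 43) since 33·30 = 990 ≡ 1, so λ ≡ 38.
  x = λ² - 18 - 8 = 1444 - 26 ≡ 42; y = λ·(18 - 42) - 29 ≡ 5. → (42, 5)

(42, 5)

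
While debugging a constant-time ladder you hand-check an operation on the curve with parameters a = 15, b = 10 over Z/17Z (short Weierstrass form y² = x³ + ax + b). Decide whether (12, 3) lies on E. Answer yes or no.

y² = 3² ≡ 9; x³ + 15x + 10 = 1918 ≡ 14 (mod 17). 9 ≠ 14.

no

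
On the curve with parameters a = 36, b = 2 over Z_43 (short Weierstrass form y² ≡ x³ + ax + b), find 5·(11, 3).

(5, 36)

Write Q = (11, 3).
Double-and-add on 5 = (101)₂. Start with Q = (11, 3) for the leading 1-bit.
double: tangent at (11, 3): λ = (3·11² + 36)/(2·3) ≡ 12/6. 6⁻¹ ≡ 36 (mod 43) since 6·36 = 216 ≡ 1, so λ ≡ 12·36 ≡ 2.
  x = λ² - 11 - 11 = 4 - 22 ≡ 25; y = λ·(11 - 25) - 3 ≡ 12. → (25, 12)
double: tangent at (25, 12): λ = (3·25² + 36)/(2·12) ≡ 19/24. 24⁻¹ ≡ 9 (mod 43) since 24·9 = 216 ≡ 1, so λ ≡ 19·9 ≡ 42.
  x = λ² - 25 - 25 = 1764 - 50 ≡ 37; y = λ·(25 - 37) - 12 ≡ 0. → (37, 0)
add Q: (37, 0) + (11, 3). λ = (3 - 0)/(11 - 37) ≡ 3/17 mod 43. 17⁻¹ ≡ 38 (mod 43) since 17·38 = 646 ≡ 1, so λ ≡ 28.
  x = λ² - 37 - 11 = 784 - 48 ≡ 5; y = λ·(37 - 5) - 0 ≡ 36. → (5, 36)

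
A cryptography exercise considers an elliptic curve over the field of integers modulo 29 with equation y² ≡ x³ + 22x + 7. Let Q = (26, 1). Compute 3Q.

(18, 0)

Repeated addition: build up to 3Q.
2Q: tangent at (26, 1): λ = (3·26² + 22)/(2·1) ≡ 20/2. 2⁻¹ ≡ 15 (mod 29) since 2·15 = 30 ≡ 1, so λ ≡ 20·15 ≡ 10.
  x = λ² - 26 - 26 = 100 - 52 ≡ 19; y = λ·(26 - 19) - 1 ≡ 11. → (19, 11)
3Q: (19, 11) + (26, 1). λ = (1 - 11)/(26 - 19) ≡ 19/7 mod 29. 7⁻¹ ≡ 25 (mod 29) since 7·25 = 175 ≡ 1, so λ ≡ 11.
  x = λ² - 19 - 26 = 121 - 45 ≡ 18; y = λ·(19 - 18) - 11 ≡ 0. → (18, 0)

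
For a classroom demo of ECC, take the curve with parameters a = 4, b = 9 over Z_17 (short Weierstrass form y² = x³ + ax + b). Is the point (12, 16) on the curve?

y² = 16² ≡ 1; x³ + 4x + 9 = 1785 ≡ 0 (mod 17). 1 ≠ 0.

no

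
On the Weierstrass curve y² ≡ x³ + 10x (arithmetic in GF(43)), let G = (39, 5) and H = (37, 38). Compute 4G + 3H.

(18, 32)

First 4G:
Repeated addition: build up to 4G.
2G: tangent at (39, 5): λ = (3·39² + 10)/(2·5) ≡ 15/10. 10⁻¹ ≡ 13 (mod 43), so λ ≡ 15·13 ≡ 23.
  x = λ² - 39 - 39 = 529 - 78 ≡ 21; y = λ·(39 - 21) - 5 ≡ 22. → (21, 22)
3G: (21, 22) + (39, 5). λ = (5 - 22)/(39 - 21) ≡ 26/18 mod 43. 18⁻¹ ≡ 12 (mod 43), so λ ≡ 11.
  x = λ² - 21 - 39 = 121 - 60 ≡ 18; y = λ·(21 - 18) - 22 ≡ 11. → (18, 11)
4G: (18, 11) + (39, 5). λ = (5 - 11)/(39 - 18) ≡ 37/21 mod 43. 21⁻¹ ≡ 41 (mod 43) since 21·41 = 861 ≡ 1, so λ ≡ 12.
  x = λ² - 18 - 39 = 144 - 57 ≡ 1; y = λ·(18 - 1) - 11 ≡ 21. → (1, 21)
4G = (1, 21).
Next 3H:
Repeated addition: build up to 3H.
2H: tangent at (37, 38): λ = (3·37² + 10)/(2·38) ≡ 32/33. 33⁻¹ ≡ 30 (mod 43), so λ ≡ 32·30 ≡ 14.
  x = λ² - 37 - 37 = 196 - 74 ≡ 36; y = λ·(37 - 36) - 38 ≡ 19. → (36, 19)
3H: (36, 19) + (37, 38). λ = (38 - 19)/(37 - 36) ≡ 19/1 mod 43. 1⁻¹ ≡ 1 (mod 43), so λ ≡ 19.
  x = λ² - 36 - 37 = 361 - 73 ≡ 30; y = λ·(36 - 30) - 19 ≡ 9. → (30, 9)
3H = (30, 9).
Finally 4G + 3H:
(1, 21) + (30, 9). λ = (9 - 21)/(30 - 1) ≡ 31/29 mod 43. 29⁻¹ ≡ 3 (mod 43) since 29·3 = 87 ≡ 1, so λ ≡ 7.
  x = λ² - 1 - 30 = 49 - 31 ≡ 18; y = λ·(1 - 18) - 21 ≡ 32. → (18, 32)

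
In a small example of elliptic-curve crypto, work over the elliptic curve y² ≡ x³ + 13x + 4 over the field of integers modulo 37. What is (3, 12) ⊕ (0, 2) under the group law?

(4, 34)

(3, 12) + (0, 2). λ = (2 - 12)/(0 - 3) ≡ 27/34 mod 37. 34⁻¹ ≡ 12 (mod 37) since 34·12 = 408 ≡ 1, so λ ≡ 28.
  x = λ² - 3 - 0 = 784 - 3 ≡ 4; y = λ·(3 - 4) - 12 ≡ 34. → (4, 34)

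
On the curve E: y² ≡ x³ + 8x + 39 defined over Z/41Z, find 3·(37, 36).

Write G = (37, 36).
Repeated addition: build up to 3G.
2G: tangent at (37, 36): λ = (3·37² + 8)/(2·36) ≡ 15/31. 31⁻¹ ≡ 4 (mod 41), so λ ≡ 15·4 ≡ 19.
  x = λ² - 37 - 37 = 361 - 74 ≡ 0; y = λ·(37 - 0) - 36 ≡ 11. → (0, 11)
3G: (0, 11) + (37, 36). λ = (36 - 11)/(37 - 0) ≡ 25/37 mod 41. 37⁻¹ ≡ 10 (mod 41) since 37·10 = 370 ≡ 1, so λ ≡ 4.
  x = λ² - 0 - 37 = 16 - 37 ≡ 20; y = λ·(0 - 20) - 11 ≡ 32. → (20, 32)

(20, 32)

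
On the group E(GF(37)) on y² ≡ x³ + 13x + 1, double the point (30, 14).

(24, 15)

tangent at (30, 14): λ = (3·30² + 13)/(2·14) ≡ 12/28. 28⁻¹ ≡ 4 (mod 37), so λ ≡ 12·4 ≡ 11.
  x = λ² - 30 - 30 = 121 - 60 ≡ 24; y = λ·(30 - 24) - 14 ≡ 15. → (24, 15)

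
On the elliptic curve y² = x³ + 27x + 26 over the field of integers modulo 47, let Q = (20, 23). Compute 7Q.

Repeated addition: build up to 7Q.
2Q: tangent at (20, 23): λ = (3·20² + 27)/(2·23) ≡ 5/46. 46⁻¹ ≡ 46 (mod 47) since 46·46 = 2116 ≡ 1, so λ ≡ 5·46 ≡ 42.
  x = λ² - 20 - 20 = 1764 - 40 ≡ 32; y = λ·(20 - 32) - 23 ≡ 37. → (32, 37)
3Q: (32, 37) + (20, 23). λ = (23 - 37)/(20 - 32) ≡ 33/35 mod 47. 35⁻¹ ≡ 43 (mod 47), so λ ≡ 9.
  x = λ² - 32 - 20 = 81 - 52 ≡ 29; y = λ·(32 - 29) - 37 ≡ 37. → (29, 37)
4Q: (29, 37) + (20, 23). λ = (23 - 37)/(20 - 29) ≡ 33/38 mod 47. 38⁻¹ ≡ 26 (mod 47) since 38·26 = 988 ≡ 1, so λ ≡ 12.
  x = λ² - 29 - 20 = 144 - 49 ≡ 1; y = λ·(29 - 1) - 37 ≡ 17. → (1, 17)
5Q: (1, 17) + (20, 23). λ = (23 - 17)/(20 - 1) ≡ 6/19 mod 47. 19⁻¹ ≡ 5 (mod 47) since 19·5 = 95 ≡ 1, so λ ≡ 30.
  x = λ² - 1 - 20 = 900 - 21 ≡ 33; y = λ·(1 - 33) - 17 ≡ 10. → (33, 10)
6Q: (33, 10) + (20, 23). λ = (23 - 10)/(20 - 33) ≡ 13/34 mod 47. 34⁻¹ ≡ 18 (mod 47) since 34·18 = 612 ≡ 1, so λ ≡ 46.
  x = λ² - 33 - 20 = 2116 - 53 ≡ 42; y = λ·(33 - 42) - 10 ≡ 46. → (42, 46)
7Q: (42, 46) + (20, 23). λ = (23 - 46)/(20 - 42) ≡ 24/25 mod 47. 25⁻¹ ≡ 32 (mod 47) since 25·32 = 800 ≡ 1, so λ ≡ 16.
  x = λ² - 42 - 20 = 256 - 62 ≡ 6; y = λ·(42 - 6) - 46 ≡ 13. → (6, 13)

(6, 13)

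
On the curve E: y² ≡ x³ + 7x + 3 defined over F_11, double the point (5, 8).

tangent at (5, 8): λ = (3·5² + 7)/(2·8) ≡ 5/5. 5⁻¹ ≡ 9 (mod 11), so λ ≡ 5·9 ≡ 1.
  x = λ² - 5 - 5 = 1 - 10 ≡ 2; y = λ·(5 - 2) - 8 ≡ 6. → (2, 6)

(2, 6)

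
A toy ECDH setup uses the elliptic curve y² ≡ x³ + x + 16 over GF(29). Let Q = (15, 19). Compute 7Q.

(5, 28)

Repeated addition: build up to 7Q.
2Q: tangent at (15, 19): λ = (3·15² + 1)/(2·19) ≡ 9/9. 9⁻¹ ≡ 13 (mod 29), so λ ≡ 9·13 ≡ 1.
  x = λ² - 15 - 15 = 1 - 30 ≡ 0; y = λ·(15 - 0) - 19 ≡ 25. → (0, 25)
3Q: (0, 25) + (15, 19). λ = (19 - 25)/(15 - 0) ≡ 23/15 mod 29. 15⁻¹ ≡ 2 (mod 29) since 15·2 = 30 ≡ 1, so λ ≡ 17.
  x = λ² - 0 - 15 = 289 - 15 ≡ 13; y = λ·(0 - 13) - 25 ≡ 15. → (13, 15)
4Q: (13, 15) + (15, 19). λ = (19 - 15)/(15 - 13) ≡ 4/2 mod 29. 2⁻¹ ≡ 15 (mod 29), so λ ≡ 2.
  x = λ² - 13 - 15 = 4 - 28 ≡ 5; y = λ·(13 - 5) - 15 ≡ 1. → (5, 1)
5Q: (5, 1) + (15, 19). λ = (19 - 1)/(15 - 5) ≡ 18/10 mod 29. 10⁻¹ ≡ 3 (mod 29) since 10·3 = 30 ≡ 1, so λ ≡ 25.
  x = λ² - 5 - 15 = 625 - 20 ≡ 25; y = λ·(5 - 25) - 1 ≡ 21. → (25, 21)
6Q: (25, 21) + (15, 19). λ = (19 - 21)/(15 - 25) ≡ 27/19 mod 29. 19⁻¹ ≡ 26 (mod 29), so λ ≡ 6.
  x = λ² - 25 - 15 = 36 - 40 ≡ 25; y = λ·(25 - 25) - 21 ≡ 8. → (25, 8)
7Q: (25, 8) + (15, 19). λ = (19 - 8)/(15 - 25) ≡ 11/19 mod 29. 19⁻¹ ≡ 26 (mod 29) since 19·26 = 494 ≡ 1, so λ ≡ 25.
  x = λ² - 25 - 15 = 625 - 40 ≡ 5; y = λ·(25 - 5) - 8 ≡ 28. → (5, 28)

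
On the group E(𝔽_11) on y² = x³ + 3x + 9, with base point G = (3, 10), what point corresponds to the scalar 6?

(0, 8)

Double-and-add on 6 = (110)₂. Start with G = (3, 10) for the leading 1-bit.
double: tangent at (3, 10): λ = (3·3² + 3)/(2·10) ≡ 8/9. 9⁻¹ ≡ 5 (mod 11), so λ ≡ 8·5 ≡ 7.
  x = λ² - 3 - 3 = 49 - 6 ≡ 10; y = λ·(3 - 10) - 10 ≡ 7. → (10, 7)
add G: (10, 7) + (3, 10). λ = (10 - 7)/(3 - 10) ≡ 3/4 mod 11. 4⁻¹ ≡ 3 (mod 11), so λ ≡ 9.
  x = λ² - 10 - 3 = 81 - 13 ≡ 2; y = λ·(10 - 2) - 7 ≡ 10. → (2, 10)
double: tangent at (2, 10): λ = (3·2² + 3)/(2·10) ≡ 4/9. 9⁻¹ ≡ 5 (mod 11) since 9·5 = 45 ≡ 1, so λ ≡ 4·5 ≡ 9.
  x = λ² - 2 - 2 = 81 - 4 ≡ 0; y = λ·(2 - 0) - 10 ≡ 8. → (0, 8)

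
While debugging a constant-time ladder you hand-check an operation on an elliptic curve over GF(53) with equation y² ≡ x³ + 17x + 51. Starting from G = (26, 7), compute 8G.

(38, 5)

Repeated addition: build up to 8G.
2G: tangent at (26, 7): λ = (3·26² + 17)/(2·7) ≡ 31/14. 14⁻¹ ≡ 19 (mod 53) since 14·19 = 266 ≡ 1, so λ ≡ 31·19 ≡ 6.
  x = λ² - 26 - 26 = 36 - 52 ≡ 37; y = λ·(26 - 37) - 7 ≡ 33. → (37, 33)
3G: (37, 33) + (26, 7). λ = (7 - 33)/(26 - 37) ≡ 27/42 mod 53. 42⁻¹ ≡ 24 (mod 53) since 42·24 = 1008 ≡ 1, so λ ≡ 12.
  x = λ² - 37 - 26 = 144 - 63 ≡ 28; y = λ·(37 - 28) - 33 ≡ 22. → (28, 22)
4G: (28, 22) + (26, 7). λ = (7 - 22)/(26 - 28) ≡ 38/51 mod 53. 51⁻¹ ≡ 26 (mod 53), so λ ≡ 34.
  x = λ² - 28 - 26 = 1156 - 54 ≡ 42; y = λ·(28 - 42) - 22 ≡ 32. → (42, 32)
5G: (42, 32) + (26, 7). λ = (7 - 32)/(26 - 42) ≡ 28/37 mod 53. 37⁻¹ ≡ 43 (mod 53), so λ ≡ 38.
  x = λ² - 42 - 26 = 1444 - 68 ≡ 51; y = λ·(42 - 51) - 32 ≡ 50. → (51, 50)
6G: (51, 50) + (26, 7). λ = (7 - 50)/(26 - 51) ≡ 10/28 mod 53. 28⁻¹ ≡ 36 (mod 53), so λ ≡ 42.
  x = λ² - 51 - 26 = 1764 - 77 ≡ 44; y = λ·(51 - 44) - 50 ≡ 32. → (44, 32)
7G: (44, 32) + (26, 7). λ = (7 - 32)/(26 - 44) ≡ 28/35 mod 53. 35⁻¹ ≡ 50 (mod 53), so λ ≡ 22.
  x = λ² - 44 - 26 = 484 - 70 ≡ 43; y = λ·(44 - 43) - 32 ≡ 43. → (43, 43)
8G: (43, 43) + (26, 7). λ = (7 - 43)/(26 - 43) ≡ 17/36 mod 53. 36⁻¹ ≡ 28 (mod 53) since 36·28 = 1008 ≡ 1, so λ ≡ 52.
  x = λ² - 43 - 26 = 2704 - 69 ≡ 38; y = λ·(43 - 38) - 43 ≡ 5. → (38, 5)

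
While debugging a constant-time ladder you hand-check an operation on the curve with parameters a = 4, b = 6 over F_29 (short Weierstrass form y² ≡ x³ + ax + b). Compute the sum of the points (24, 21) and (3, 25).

(24, 8)

(24, 21) + (3, 25). λ = (25 - 21)/(3 - 24) ≡ 4/8 mod 29. 8⁻¹ ≡ 11 (mod 29), so λ ≡ 15.
  x = λ² - 24 - 3 = 225 - 27 ≡ 24; y = λ·(24 - 24) - 21 ≡ 8. → (24, 8)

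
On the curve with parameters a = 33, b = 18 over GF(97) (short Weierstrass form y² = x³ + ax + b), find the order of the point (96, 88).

2P: tangent at (96, 88): λ = (3·96² + 33)/(2·88) ≡ 36/79. 79⁻¹ ≡ 70 (mod 97), so λ ≡ 36·70 ≡ 95.
  x = λ² - 96 - 96 = 9025 - 192 ≡ 6; y = λ·(96 - 6) - 88 ≡ 23. → (6, 23)
3P: (6, 23) + (96, 88). λ = (88 - 23)/(96 - 6) ≡ 65/90 mod 97. 90⁻¹ ≡ 83 (mod 97) since 90·83 = 7470 ≡ 1, so λ ≡ 60.
  x = λ² - 6 - 96 = 3600 - 102 ≡ 6; y = λ·(6 - 6) - 23 ≡ 74. → (6, 74)
4P: (6, 74) + (96, 88). λ = (88 - 74)/(96 - 6) ≡ 14/90 mod 97. 90⁻¹ ≡ 83 (mod 97), so λ ≡ 95.
  x = λ² - 6 - 96 = 9025 - 102 ≡ 96; y = λ·(6 - 96) - 74 ≡ 9. → (96, 9)
5P: (96, 9) + (96, 88): same x and y₁ ≡ -y₂, so the sum is ∞.
5P = ∞, so the order is 5.

5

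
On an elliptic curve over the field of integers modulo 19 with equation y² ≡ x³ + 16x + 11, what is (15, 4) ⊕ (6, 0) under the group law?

(15, 4) + (6, 0). λ = (0 - 4)/(6 - 15) ≡ 15/10 mod 19. 10⁻¹ ≡ 2 (mod 19), so λ ≡ 11.
  x = λ² - 15 - 6 = 121 - 21 ≡ 5; y = λ·(15 - 5) - 4 ≡ 11. → (5, 11)

(5, 11)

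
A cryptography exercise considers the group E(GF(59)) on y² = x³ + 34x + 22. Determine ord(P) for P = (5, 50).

3

2P: tangent at (5, 50): λ = (3·5² + 34)/(2·50) ≡ 50/41. 41⁻¹ ≡ 36 (mod 59) since 41·36 = 1476 ≡ 1, so λ ≡ 50·36 ≡ 30.
  x = λ² - 5 - 5 = 900 - 10 ≡ 5; y = λ·(5 - 5) - 50 ≡ 9. → (5, 9)
3P: (5, 9) + (5, 50): same x and y₁ ≡ -y₂, so the sum is the point at infinity.
3P = the point at infinity, so the order is 3.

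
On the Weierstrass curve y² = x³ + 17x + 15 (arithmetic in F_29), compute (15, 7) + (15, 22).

O

The two points share x = 15 and their y-coordinates satisfy 7 + 22 ≡ 0 (mod 29), so they are inverses. Their sum is the point at infinity.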